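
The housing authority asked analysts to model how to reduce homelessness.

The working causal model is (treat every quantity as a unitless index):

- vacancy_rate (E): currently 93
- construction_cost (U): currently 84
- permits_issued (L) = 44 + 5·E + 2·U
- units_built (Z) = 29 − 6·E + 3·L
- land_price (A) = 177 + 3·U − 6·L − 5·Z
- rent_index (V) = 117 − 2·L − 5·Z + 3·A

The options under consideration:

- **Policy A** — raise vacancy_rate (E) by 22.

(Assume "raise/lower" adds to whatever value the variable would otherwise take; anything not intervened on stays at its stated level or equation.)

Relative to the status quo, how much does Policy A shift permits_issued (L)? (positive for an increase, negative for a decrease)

110

Baseline:
  E = 93
  U = 84
  L = 44 + 5·93 + 2·84 = 677
Policy A (E + 22):
  E = 93 + 22 = 115
  U = 84
  L = 44 + 5·115 + 2·84 = 787
Change in L: 787 − 677 = 110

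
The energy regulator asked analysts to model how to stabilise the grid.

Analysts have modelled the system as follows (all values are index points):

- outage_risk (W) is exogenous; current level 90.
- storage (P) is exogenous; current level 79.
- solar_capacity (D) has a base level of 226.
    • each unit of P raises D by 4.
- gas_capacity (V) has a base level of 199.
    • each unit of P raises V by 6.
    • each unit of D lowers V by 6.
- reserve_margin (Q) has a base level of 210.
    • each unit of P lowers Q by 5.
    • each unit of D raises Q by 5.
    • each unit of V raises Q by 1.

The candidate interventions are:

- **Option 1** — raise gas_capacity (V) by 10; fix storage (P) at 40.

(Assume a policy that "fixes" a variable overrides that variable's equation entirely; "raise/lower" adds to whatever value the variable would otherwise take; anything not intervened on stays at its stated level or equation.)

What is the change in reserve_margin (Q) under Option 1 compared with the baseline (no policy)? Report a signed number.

127

Baseline:
  P = 79
  D = 226 + 4·79 = 542
  V = 199 + 6·79 − 6·542 = -2579
  Q = 210 − 5·79 + 5·542 + (-2579) = -54
Option 1 (V + 10, P := 40):
  P = 40
  D = 226 + 4·40 = 386
  V = 199 + 6·40 − 6·386 (+10 from intervention) = -1867
  Q = 210 − 5·40 + 5·386 + (-1867) = 73
Change in Q: 73 − (-54) = 127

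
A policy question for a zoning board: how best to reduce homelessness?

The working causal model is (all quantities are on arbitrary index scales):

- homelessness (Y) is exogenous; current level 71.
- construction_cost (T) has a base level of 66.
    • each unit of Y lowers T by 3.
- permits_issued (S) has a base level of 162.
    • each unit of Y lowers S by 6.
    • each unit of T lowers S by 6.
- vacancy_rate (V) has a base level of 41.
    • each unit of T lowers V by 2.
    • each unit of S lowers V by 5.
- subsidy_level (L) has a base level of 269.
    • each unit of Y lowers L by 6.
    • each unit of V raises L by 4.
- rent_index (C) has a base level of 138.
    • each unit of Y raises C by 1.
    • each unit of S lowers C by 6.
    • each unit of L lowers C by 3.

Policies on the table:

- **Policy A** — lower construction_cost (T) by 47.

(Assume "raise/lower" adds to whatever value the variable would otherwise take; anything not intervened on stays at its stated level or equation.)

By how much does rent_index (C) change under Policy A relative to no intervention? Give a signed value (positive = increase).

14100

Baseline:
  Y = 71
  T = 66 − 3·71 = -147
  S = 162 − 6·71 − 6·(-147) = 618
  V = 41 − 2·(-147) − 5·618 = -2755
  L = 269 − 6·71 + 4·(-2755) = -11177
  C = 138 + 71 − 6·618 − 3·(-11177) = 30032
Policy A (T − 47):
  Y = 71
  T = 66 − 3·71 (−47 from intervention) = -194
  S = 162 − 6·71 − 6·(-194) = 900
  V = 41 − 2·(-194) − 5·900 = -4071
  L = 269 − 6·71 + 4·(-4071) = -16441
  C = 138 + 71 − 6·900 − 3·(-16441) = 44132
Change in C: 44132 − 30032 = 14100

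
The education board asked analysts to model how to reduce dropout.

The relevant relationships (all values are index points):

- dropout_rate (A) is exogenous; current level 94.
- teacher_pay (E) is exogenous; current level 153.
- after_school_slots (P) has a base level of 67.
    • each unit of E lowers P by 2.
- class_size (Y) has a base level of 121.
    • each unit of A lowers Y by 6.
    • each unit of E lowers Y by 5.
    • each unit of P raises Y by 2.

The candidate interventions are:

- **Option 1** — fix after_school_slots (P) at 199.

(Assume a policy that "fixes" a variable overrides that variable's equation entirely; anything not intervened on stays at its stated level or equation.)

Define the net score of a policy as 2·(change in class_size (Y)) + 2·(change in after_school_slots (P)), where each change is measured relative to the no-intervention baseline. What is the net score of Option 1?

Baseline:
  A = 94
  E = 153
  P = 67 − 2·153 = -239
  Y = 121 − 6·94 − 5·153 + 2·(-239) = -1686
Option 1 (P := 199):
  A = 94
  E = 153
  P = 199
  Y = 121 − 6·94 − 5·153 + 2·199 = -810
ΔY = -810 − (-1686) = 876; ΔP = 199 − (-239) = 438
Score = 2·876 + 2·438 = 2628

2628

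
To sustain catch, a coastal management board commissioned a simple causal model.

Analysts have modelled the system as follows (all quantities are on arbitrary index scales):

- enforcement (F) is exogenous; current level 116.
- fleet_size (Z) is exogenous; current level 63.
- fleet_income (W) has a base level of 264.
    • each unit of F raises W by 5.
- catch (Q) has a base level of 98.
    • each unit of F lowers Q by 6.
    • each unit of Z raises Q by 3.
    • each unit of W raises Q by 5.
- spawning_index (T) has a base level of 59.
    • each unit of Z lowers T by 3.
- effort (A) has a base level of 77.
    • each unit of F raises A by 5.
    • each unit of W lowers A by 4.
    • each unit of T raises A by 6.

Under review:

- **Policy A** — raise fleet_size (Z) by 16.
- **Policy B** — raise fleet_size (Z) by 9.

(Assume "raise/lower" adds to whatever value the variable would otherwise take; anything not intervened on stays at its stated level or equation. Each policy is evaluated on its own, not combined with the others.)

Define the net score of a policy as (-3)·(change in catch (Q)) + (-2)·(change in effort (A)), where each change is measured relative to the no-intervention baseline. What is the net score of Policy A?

Baseline:
  F = 116
  Z = 63
  W = 264 + 5·116 = 844
  Q = 98 − 6·116 + 3·63 + 5·844 = 3811
  T = 59 − 3·63 = -130
  A = 77 + 5·116 − 4·844 + 6·(-130) = -3499
Policy A (Z + 16):
  F = 116
  Z = 63 + 16 = 79
  W = 264 + 5·116 = 844
  Q = 98 − 6·116 + 3·79 + 5·844 = 3859
  T = 59 − 3·79 = -178
  A = 77 + 5·116 − 4·844 + 6·(-178) = -3787
ΔQ = 3859 − 3811 = 48; ΔA = -3787 − (-3499) = -288
Score = (-3)·48 + (-2)·(-288) = 432

432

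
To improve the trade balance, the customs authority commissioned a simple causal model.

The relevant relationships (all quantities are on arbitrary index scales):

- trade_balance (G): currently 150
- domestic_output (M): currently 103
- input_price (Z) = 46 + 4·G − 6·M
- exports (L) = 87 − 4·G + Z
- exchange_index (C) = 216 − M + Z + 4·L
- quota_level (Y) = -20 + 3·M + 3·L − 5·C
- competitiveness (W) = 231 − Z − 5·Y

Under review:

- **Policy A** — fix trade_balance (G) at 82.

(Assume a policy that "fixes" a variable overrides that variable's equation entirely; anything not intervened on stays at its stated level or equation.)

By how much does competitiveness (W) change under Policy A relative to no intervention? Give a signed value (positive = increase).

-6528

Baseline:
  G = 150
  M = 103
  Z = 46 + 4·150 − 6·103 = 28
  L = 87 − 4·150 + 28 = -485
  C = 216 − 103 + 28 + 4·(-485) = -1799
  Y = -20 + 3·103 + 3·(-485) − 5·(-1799) = 7829
  W = 231 − 28 − 5·7829 = -38942
Policy A (G := 82):
  G = 82
  M = 103
  Z = 46 + 4·82 − 6·103 = -244
  L = 87 − 4·82 + (-244) = -485
  C = 216 − 103 + (-244) + 4·(-485) = -2071
  Y = -20 + 3·103 + 3·(-485) − 5·(-2071) = 9189
  W = 231 − (-244) − 5·9189 = -45470
Change in W: -45470 − (-38942) = -6528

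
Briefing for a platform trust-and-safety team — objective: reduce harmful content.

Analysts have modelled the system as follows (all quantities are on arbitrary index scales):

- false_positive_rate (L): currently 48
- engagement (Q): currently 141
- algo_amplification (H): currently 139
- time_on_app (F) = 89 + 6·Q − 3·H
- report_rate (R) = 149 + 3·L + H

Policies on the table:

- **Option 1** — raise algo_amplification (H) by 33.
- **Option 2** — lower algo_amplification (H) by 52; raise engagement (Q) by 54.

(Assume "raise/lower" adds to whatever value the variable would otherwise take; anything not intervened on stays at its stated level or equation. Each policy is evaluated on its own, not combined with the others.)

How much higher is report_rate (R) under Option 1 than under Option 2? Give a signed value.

85

Option 1 (H + 33):
  L = 48
  H = 139 + 33 = 172
  R = 149 + 3·48 + 172 = 465
Option 2 (H − 52, Q + 54):
  L = 48
  H = 139 − 52 = 87
  R = 149 + 3·48 + 87 = 380
R: 465 − 380 = 85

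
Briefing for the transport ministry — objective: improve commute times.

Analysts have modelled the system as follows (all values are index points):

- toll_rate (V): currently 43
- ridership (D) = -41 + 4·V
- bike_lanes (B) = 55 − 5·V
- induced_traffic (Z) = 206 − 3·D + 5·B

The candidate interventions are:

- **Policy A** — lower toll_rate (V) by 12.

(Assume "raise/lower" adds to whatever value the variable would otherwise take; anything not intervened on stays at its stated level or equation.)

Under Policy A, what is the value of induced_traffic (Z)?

Policy A (V − 12):
  V = 43 − 12 = 31
  D = -41 + 4·31 = 83
  B = 55 − 5·31 = -100
  Z = 206 − 3·83 + 5·(-100) = -543

-543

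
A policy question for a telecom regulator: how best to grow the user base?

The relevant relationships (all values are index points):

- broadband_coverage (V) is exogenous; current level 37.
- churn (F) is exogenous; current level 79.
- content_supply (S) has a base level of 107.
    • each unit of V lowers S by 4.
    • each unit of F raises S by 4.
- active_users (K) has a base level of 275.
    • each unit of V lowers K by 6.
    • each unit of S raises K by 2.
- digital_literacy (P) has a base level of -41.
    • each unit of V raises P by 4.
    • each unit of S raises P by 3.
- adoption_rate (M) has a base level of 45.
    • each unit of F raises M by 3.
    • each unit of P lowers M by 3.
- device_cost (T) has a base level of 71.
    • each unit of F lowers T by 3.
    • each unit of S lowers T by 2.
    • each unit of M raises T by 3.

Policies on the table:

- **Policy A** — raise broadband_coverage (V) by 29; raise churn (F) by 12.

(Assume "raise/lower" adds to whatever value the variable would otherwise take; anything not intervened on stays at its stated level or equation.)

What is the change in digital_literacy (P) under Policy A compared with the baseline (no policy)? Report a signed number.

Baseline:
  V = 37
  F = 79
  S = 107 − 4·37 + 4·79 = 275
  P = -41 + 4·37 + 3·275 = 932
Policy A (V + 29, F + 12):
  V = 37 + 29 = 66
  F = 79 + 12 = 91
  S = 107 − 4·66 + 4·91 = 207
  P = -41 + 4·66 + 3·207 = 844
Change in P: 844 − 932 = -88

-88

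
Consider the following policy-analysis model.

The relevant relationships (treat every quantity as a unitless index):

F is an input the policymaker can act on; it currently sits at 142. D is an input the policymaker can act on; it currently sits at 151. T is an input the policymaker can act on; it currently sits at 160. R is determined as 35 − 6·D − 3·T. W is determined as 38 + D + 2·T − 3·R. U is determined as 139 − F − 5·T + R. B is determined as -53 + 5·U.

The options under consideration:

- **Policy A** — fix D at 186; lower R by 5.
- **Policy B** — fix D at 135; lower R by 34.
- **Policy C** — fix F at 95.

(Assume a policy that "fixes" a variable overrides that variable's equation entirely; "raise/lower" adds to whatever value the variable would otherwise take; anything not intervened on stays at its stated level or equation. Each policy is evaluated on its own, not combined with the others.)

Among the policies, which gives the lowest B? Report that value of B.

Policy A (D := 186, R − 5):
  F = 142
  D = 186
  T = 160
  R = 35 − 6·186 − 3·160 (−5 from intervention) = -1566
  U = 139 − 142 − 5·160 + (-1566) = -2369
  B = -53 + 5·(-2369) = -11898
Policy B (D := 135, R − 34):
  F = 142
  D = 135
  T = 160
  R = 35 − 6·135 − 3·160 (−34 from intervention) = -1289
  U = 139 − 142 − 5·160 + (-1289) = -2092
  B = -53 + 5·(-2092) = -10513
Policy C (F := 95):
  F = 95
  D = 151
  T = 160
  R = 35 − 6·151 − 3·160 = -1351
  U = 139 − 95 − 5·160 + (-1351) = -2107
  B = -53 + 5·(-2107) = -10588
Comparing — Policy A: B=-11898, Policy B: B=-10513, Policy C: B=-10588. Lowest is -11898 (Policy A).

-11898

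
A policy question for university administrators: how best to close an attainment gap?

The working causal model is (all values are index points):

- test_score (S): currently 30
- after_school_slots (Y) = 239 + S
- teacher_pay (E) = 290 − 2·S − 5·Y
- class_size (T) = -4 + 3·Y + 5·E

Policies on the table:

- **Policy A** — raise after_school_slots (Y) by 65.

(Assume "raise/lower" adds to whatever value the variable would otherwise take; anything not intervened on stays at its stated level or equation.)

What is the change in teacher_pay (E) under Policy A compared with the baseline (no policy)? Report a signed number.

-325

Baseline:
  S = 30
  Y = 239 + 30 = 269
  E = 290 − 2·30 − 5·269 = -1115
Policy A (Y + 65):
  S = 30
  Y = 239 + 30 (+65 from intervention) = 334
  E = 290 − 2·30 − 5·334 = -1440
Change in E: -1440 − (-1115) = -325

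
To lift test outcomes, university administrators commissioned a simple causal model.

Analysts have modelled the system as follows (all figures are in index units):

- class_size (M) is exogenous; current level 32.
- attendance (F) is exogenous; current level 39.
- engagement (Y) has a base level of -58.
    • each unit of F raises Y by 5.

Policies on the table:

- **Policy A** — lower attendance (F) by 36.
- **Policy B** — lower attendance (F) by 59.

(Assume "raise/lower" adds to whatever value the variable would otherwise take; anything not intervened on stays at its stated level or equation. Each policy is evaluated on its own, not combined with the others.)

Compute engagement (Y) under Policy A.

-43

Policy A (F − 36):
  F = 39 − 36 = 3
  Y = -58 + 5·3 = -43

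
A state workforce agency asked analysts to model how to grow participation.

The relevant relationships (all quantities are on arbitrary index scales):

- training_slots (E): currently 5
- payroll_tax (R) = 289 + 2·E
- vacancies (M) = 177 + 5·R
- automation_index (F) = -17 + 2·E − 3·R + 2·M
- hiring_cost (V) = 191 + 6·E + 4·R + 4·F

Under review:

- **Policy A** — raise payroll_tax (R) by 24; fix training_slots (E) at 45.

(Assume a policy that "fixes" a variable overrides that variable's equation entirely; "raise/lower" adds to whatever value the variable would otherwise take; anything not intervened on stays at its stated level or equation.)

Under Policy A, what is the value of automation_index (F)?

3248

Policy A (R + 24, E := 45):
  E = 45
  R = 289 + 2·45 (+24 from intervention) = 403
  M = 177 + 5·403 = 2192
  F = -17 + 2·45 − 3·403 + 2·2192 = 3248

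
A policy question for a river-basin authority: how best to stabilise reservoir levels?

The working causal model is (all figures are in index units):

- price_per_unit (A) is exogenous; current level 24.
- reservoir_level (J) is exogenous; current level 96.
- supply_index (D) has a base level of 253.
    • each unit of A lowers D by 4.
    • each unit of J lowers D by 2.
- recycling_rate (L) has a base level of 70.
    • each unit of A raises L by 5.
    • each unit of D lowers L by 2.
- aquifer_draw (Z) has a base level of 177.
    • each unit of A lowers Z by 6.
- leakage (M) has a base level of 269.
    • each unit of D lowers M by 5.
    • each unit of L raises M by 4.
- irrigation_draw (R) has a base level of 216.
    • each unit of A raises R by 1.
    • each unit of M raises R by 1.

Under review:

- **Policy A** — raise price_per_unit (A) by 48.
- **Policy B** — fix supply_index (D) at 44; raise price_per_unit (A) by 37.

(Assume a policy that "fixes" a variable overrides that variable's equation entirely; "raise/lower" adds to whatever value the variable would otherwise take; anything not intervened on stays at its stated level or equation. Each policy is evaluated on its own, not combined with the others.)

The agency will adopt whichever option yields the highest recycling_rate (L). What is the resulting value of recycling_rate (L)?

884

Policy A (A + 48):
  A = 24 + 48 = 72
  J = 96
  D = 253 − 4·72 − 2·96 = -227
  L = 70 + 5·72 − 2·(-227) = 884
Policy B (D := 44, A + 37):
  A = 24 + 37 = 61
  J = 96
  D = 44
  L = 70 + 5·61 − 2·44 = 287
Comparing — Policy A: L=884, Policy B: L=287. Highest is 884 (Policy A).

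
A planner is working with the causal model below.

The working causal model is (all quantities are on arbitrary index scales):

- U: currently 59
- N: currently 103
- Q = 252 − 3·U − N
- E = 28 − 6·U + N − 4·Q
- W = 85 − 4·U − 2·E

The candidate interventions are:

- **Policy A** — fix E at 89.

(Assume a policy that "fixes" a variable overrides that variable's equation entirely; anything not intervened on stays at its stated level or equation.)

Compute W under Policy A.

Policy A (E := 89):
  U = 59
  N = 103
  Q = 252 − 3·59 − 103 = -28
  E = 89
  W = 85 − 4·59 − 2·89 = -329

-329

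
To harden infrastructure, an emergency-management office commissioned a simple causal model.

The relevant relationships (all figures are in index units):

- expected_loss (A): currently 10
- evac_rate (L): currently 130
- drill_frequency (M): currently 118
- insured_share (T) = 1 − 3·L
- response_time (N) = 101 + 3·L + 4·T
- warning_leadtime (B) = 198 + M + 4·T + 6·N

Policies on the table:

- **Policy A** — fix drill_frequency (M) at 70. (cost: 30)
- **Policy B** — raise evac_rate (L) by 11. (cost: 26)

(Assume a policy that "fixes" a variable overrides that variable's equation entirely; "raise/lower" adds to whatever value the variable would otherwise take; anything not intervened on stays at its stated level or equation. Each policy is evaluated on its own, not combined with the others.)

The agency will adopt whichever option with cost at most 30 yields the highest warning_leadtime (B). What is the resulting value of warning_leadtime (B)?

Policy A (M := 70):
  L = 130
  M = 70
  T = 1 − 3·130 = -389
  N = 101 + 3·130 + 4·(-389) = -1065
  B = 198 + 70 + 4·(-389) + 6·(-1065) = -7678
Policy B (L + 11):
  L = 130 + 11 = 141
  M = 118
  T = 1 − 3·141 = -422
  N = 101 + 3·141 + 4·(-422) = -1164
  B = 198 + 118 + 4·(-422) + 6·(-1164) = -8356
Comparing — Policy A: B=-7678, Policy B: B=-8356. Highest is -7678 (Policy A).

-7678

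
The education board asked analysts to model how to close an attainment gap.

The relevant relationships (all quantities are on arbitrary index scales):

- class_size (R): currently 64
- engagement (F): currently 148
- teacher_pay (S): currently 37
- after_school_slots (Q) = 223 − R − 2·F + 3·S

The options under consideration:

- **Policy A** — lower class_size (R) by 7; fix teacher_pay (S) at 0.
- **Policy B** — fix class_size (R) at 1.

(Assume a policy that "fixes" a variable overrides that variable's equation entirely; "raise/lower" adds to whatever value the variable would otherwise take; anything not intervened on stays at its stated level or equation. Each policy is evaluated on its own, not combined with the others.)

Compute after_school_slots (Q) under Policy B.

37

Policy B (R := 1):
  R = 1
  F = 148
  S = 37
  Q = 223 − 1 − 2·148 + 3·37 = 37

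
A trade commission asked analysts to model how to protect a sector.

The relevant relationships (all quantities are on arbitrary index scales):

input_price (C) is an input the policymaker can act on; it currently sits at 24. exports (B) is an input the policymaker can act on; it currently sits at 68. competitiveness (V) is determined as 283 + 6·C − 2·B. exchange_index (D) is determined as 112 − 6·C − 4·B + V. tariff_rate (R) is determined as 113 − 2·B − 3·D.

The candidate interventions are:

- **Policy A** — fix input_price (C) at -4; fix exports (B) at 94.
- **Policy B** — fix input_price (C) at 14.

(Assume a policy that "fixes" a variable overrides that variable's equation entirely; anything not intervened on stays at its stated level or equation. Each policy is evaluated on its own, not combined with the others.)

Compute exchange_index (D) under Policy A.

-169

Policy A (C := -4, B := 94):
  C = -4
  B = 94
  V = 283 + 6·(-4) − 2·94 = 71
  D = 112 − 6·(-4) − 4·94 + 71 = -169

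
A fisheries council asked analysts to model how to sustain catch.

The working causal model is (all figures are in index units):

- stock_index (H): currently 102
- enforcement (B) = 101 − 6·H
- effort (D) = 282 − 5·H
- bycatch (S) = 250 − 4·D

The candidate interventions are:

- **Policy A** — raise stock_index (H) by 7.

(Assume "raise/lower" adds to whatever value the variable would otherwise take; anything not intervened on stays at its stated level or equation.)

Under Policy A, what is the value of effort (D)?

Policy A (H + 7):
  H = 102 + 7 = 109
  D = 282 − 5·109 = -263

-263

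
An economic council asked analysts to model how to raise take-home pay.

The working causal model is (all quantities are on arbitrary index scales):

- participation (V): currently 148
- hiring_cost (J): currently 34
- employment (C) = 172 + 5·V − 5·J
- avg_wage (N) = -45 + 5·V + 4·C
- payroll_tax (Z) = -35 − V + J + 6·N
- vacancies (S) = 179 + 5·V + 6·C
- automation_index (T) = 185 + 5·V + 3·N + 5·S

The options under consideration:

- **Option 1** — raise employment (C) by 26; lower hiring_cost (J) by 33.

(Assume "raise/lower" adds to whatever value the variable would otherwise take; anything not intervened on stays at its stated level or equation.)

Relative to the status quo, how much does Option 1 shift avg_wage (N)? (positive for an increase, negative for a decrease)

Baseline:
  V = 148
  J = 34
  C = 172 + 5·148 − 5·34 = 742
  N = -45 + 5·148 + 4·742 = 3663
Option 1 (C + 26, J − 33):
  V = 148
  J = 34 − 33 = 1
  C = 172 + 5·148 − 5·1 (+26 from intervention) = 933
  N = -45 + 5·148 + 4·933 = 4427
Change in N: 4427 − 3663 = 764

764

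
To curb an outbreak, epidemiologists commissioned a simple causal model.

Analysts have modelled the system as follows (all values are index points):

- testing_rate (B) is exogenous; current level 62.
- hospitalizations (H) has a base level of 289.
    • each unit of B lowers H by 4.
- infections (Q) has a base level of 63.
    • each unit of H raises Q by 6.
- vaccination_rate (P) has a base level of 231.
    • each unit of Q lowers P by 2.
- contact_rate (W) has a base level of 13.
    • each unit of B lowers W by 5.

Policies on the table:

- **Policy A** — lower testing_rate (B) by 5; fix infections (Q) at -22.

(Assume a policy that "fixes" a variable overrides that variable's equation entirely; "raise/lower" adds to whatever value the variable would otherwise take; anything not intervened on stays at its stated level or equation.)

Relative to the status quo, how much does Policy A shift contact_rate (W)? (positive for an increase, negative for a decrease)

25

Baseline:
  B = 62
  W = 13 − 5·62 = -297
Policy A (B − 5, Q := -22):
  B = 62 − 5 = 57
  W = 13 − 5·57 = -272
Change in W: -272 − (-297) = 25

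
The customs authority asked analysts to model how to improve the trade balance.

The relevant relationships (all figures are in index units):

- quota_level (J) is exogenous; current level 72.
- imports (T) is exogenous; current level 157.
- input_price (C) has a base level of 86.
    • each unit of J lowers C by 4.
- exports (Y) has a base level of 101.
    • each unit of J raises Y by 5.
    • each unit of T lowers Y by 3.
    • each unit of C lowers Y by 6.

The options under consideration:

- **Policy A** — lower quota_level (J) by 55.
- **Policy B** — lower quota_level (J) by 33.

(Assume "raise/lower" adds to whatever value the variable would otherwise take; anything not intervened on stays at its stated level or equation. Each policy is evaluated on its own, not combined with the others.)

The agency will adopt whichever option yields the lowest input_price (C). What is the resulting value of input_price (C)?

-70

Policy A (J − 55):
  J = 72 − 55 = 17
  C = 86 − 4·17 = 18
Policy B (J − 33):
  J = 72 − 33 = 39
  C = 86 − 4·39 = -70
Comparing — Policy A: C=18, Policy B: C=-70. Lowest is -70 (Policy B).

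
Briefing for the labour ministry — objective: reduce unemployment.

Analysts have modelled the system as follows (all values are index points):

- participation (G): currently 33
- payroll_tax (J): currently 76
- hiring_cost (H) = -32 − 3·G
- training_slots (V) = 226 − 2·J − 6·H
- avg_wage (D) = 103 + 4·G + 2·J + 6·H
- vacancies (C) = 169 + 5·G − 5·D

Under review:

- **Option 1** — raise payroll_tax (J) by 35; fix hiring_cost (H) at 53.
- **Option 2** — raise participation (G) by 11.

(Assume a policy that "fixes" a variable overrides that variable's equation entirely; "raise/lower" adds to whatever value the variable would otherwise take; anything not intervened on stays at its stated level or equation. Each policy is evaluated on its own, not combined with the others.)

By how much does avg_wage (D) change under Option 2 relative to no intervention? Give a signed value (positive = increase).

Baseline:
  G = 33
  J = 76
  H = -32 − 3·33 = -131
  D = 103 + 4·33 + 2·76 + 6·(-131) = -399
Option 2 (G + 11):
  G = 33 + 11 = 44
  J = 76
  H = -32 − 3·44 = -164
  D = 103 + 4·44 + 2·76 + 6·(-164) = -553
Change in D: -553 − (-399) = -154

-154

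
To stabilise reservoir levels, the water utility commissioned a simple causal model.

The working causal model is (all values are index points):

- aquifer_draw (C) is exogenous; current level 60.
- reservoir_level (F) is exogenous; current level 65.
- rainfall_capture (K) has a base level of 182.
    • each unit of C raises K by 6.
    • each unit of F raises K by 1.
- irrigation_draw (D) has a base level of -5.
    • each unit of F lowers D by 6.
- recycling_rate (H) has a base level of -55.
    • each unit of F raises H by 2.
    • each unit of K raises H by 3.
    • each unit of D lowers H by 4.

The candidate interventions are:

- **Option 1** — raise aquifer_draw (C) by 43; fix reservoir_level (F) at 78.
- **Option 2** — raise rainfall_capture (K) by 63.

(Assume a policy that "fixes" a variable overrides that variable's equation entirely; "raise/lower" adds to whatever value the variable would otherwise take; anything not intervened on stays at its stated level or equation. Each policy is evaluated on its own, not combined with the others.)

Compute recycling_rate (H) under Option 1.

4627

Option 1 (C + 43, F := 78):
  C = 60 + 43 = 103
  F = 78
  K = 182 + 6·103 + 78 = 878
  D = -5 − 6·78 = -473
  H = -55 + 2·78 + 3·878 − 4·(-473) = 4627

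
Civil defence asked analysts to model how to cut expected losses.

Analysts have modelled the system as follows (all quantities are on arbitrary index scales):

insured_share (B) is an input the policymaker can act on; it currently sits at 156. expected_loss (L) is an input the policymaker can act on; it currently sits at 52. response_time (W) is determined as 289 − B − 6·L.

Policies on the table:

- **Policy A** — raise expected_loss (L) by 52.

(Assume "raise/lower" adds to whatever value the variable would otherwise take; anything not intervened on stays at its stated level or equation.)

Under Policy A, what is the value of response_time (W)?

Policy A (L + 52):
  B = 156
  L = 52 + 52 = 104
  W = 289 − 156 − 6·104 = -491

-491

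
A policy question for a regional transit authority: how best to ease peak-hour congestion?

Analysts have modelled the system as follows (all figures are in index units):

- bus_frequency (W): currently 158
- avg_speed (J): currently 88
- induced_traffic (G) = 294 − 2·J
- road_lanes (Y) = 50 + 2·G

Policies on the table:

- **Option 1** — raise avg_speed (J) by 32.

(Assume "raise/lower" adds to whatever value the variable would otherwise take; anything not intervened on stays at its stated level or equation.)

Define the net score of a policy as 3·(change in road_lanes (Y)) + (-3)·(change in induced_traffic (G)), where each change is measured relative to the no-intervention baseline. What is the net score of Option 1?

-192

Baseline:
  J = 88
  G = 294 − 2·88 = 118
  Y = 50 + 2·118 = 286
Option 1 (J + 32):
  J = 88 + 32 = 120
  G = 294 − 2·120 = 54
  Y = 50 + 2·54 = 158
ΔY = 158 − 286 = -128; ΔG = 54 − 118 = -64
Score = 3·(-128) + (-3)·(-64) = -192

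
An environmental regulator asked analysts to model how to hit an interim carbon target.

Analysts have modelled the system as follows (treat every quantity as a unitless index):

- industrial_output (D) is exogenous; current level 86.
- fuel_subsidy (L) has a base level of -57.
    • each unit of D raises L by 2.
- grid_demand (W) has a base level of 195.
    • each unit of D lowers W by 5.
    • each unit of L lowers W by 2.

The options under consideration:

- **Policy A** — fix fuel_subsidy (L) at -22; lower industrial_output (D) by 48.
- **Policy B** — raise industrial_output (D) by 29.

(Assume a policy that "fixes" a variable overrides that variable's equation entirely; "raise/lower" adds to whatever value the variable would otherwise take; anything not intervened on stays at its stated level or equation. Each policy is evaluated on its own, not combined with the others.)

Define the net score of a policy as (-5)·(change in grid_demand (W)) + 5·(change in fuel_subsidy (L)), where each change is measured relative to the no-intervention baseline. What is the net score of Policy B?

Baseline:
  D = 86
  L = -57 + 2·86 = 115
  W = 195 − 5·86 − 2·115 = -465
Policy B (D + 29):
  D = 86 + 29 = 115
  L = -57 + 2·115 = 173
  W = 195 − 5·115 − 2·173 = -726
ΔW = -726 − (-465) = -261; ΔL = 173 − 115 = 58
Score = (-5)·(-261) + 5·58 = 1595

1595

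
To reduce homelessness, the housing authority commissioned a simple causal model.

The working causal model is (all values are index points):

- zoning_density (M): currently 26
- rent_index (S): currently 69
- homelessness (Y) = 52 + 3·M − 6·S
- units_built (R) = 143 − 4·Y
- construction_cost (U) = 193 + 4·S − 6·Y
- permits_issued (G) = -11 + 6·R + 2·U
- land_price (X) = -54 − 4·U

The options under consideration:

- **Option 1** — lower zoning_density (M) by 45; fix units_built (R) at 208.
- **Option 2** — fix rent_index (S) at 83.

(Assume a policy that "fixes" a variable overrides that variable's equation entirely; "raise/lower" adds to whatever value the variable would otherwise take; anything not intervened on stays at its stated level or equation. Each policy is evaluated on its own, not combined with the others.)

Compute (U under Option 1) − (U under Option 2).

Option 1 (M − 45, R := 208):
  M = 26 − 45 = -19
  S = 69
  Y = 52 + 3·(-19) − 6·69 = -419
  U = 193 + 4·69 − 6·(-419) = 2983
Option 2 (S := 83):
  M = 26
  S = 83
  Y = 52 + 3·26 − 6·83 = -368
  U = 193 + 4·83 − 6·(-368) = 2733
U: 2983 − 2733 = 250

250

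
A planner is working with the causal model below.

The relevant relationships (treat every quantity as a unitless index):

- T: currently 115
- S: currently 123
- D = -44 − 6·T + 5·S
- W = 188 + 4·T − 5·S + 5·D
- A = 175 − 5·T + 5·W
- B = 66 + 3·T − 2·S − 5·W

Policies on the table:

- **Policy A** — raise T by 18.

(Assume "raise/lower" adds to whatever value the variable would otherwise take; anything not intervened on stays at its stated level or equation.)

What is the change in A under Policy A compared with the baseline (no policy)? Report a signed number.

Baseline:
  T = 115
  S = 123
  D = -44 − 6·115 + 5·123 = -119
  W = 188 + 4·115 − 5·123 + 5·(-119) = -562
  A = 175 − 5·115 + 5·(-562) = -3210
Policy A (T + 18):
  T = 115 + 18 = 133
  S = 123
  D = -44 − 6·133 + 5·123 = -227
  W = 188 + 4·133 − 5·123 + 5·(-227) = -1030
  A = 175 − 5·133 + 5·(-1030) = -5640
Change in A: -5640 − (-3210) = -2430

-2430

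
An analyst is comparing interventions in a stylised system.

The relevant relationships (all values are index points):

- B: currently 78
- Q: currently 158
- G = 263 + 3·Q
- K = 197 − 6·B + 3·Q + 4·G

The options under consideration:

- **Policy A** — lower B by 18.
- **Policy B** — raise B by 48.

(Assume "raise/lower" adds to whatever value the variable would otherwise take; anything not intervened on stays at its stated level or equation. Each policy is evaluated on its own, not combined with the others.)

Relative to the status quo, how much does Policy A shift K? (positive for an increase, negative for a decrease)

108

Baseline:
  B = 78
  Q = 158
  G = 263 + 3·158 = 737
  K = 197 − 6·78 + 3·158 + 4·737 = 3151
Policy A (B − 18):
  B = 78 − 18 = 60
  Q = 158
  G = 263 + 3·158 = 737
  K = 197 − 6·60 + 3·158 + 4·737 = 3259
Change in K: 3259 − 3151 = 108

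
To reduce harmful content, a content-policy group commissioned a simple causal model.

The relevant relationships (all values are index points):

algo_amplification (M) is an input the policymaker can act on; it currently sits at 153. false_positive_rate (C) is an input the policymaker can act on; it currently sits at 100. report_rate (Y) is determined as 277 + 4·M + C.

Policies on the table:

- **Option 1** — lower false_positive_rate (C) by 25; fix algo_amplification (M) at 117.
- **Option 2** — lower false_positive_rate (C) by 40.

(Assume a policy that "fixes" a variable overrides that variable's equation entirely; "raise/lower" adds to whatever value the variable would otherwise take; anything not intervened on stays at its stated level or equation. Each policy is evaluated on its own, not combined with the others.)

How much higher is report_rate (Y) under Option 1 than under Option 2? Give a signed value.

Option 1 (C − 25, M := 117):
  M = 117
  C = 100 − 25 = 75
  Y = 277 + 4·117 + 75 = 820
Option 2 (C − 40):
  M = 153
  C = 100 − 40 = 60
  Y = 277 + 4·153 + 60 = 949
Y: 820 − 949 = -129

-129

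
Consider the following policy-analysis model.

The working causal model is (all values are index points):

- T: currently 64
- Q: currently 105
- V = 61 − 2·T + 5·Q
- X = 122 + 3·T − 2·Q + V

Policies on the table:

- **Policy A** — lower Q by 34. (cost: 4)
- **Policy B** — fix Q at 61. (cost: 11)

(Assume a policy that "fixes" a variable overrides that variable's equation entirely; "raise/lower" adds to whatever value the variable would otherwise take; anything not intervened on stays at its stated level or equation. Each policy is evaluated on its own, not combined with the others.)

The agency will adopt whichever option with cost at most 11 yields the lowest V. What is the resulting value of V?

Policy A (Q − 34):
  T = 64
  Q = 105 − 34 = 71
  V = 61 − 2·64 + 5·71 = 288
Policy B (Q := 61):
  T = 64
  Q = 61
  V = 61 − 2·64 + 5·61 = 238
Comparing — Policy A: V=288, Policy B: V=238. Lowest is 238 (Policy B).

238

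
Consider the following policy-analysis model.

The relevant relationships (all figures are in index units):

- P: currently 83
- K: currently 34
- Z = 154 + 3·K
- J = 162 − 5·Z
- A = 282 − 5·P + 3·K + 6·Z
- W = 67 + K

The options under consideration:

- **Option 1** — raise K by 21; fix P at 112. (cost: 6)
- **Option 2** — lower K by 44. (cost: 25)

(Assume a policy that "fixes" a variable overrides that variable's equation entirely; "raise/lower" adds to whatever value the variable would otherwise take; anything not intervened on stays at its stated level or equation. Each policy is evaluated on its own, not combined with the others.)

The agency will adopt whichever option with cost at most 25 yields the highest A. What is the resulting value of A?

1801

Option 1 (K + 21, P := 112):
  P = 112
  K = 34 + 21 = 55
  Z = 154 + 3·55 = 319
  A = 282 − 5·112 + 3·55 + 6·319 = 1801
Option 2 (K − 44):
  P = 83
  K = 34 − 44 = -10
  Z = 154 + 3·(-10) = 124
  A = 282 − 5·83 + 3·(-10) + 6·124 = 581
Comparing — Option 1: A=1801, Option 2: A=581. Highest is 1801 (Option 1).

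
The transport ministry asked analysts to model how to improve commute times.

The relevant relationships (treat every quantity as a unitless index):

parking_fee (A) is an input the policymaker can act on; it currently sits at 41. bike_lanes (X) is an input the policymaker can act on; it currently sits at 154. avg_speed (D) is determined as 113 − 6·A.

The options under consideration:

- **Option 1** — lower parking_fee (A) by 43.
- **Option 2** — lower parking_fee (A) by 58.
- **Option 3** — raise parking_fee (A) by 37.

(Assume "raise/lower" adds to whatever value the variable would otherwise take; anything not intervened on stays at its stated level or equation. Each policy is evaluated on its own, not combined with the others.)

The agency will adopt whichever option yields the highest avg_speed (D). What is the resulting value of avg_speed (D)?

215

Option 1 (A − 43):
  A = 41 − 43 = -2
  D = 113 − 6·(-2) = 125
Option 2 (A − 58):
  A = 41 − 58 = -17
  D = 113 − 6·(-17) = 215
Option 3 (A + 37):
  A = 41 + 37 = 78
  D = 113 − 6·78 = -355
Comparing — Option 1: D=125, Option 2: D=215, Option 3: D=-355. Highest is 215 (Option 2).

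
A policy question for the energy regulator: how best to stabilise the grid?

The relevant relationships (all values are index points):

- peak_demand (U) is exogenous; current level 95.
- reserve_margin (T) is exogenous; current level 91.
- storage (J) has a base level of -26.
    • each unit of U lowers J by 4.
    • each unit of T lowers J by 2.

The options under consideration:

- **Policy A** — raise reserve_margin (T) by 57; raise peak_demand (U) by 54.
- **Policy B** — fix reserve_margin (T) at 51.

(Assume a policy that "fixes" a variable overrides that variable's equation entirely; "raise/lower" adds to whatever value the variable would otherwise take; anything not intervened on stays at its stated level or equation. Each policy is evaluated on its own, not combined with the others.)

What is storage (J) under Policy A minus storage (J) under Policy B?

-410

Policy A (T + 57, U + 54):
  U = 95 + 54 = 149
  T = 91 + 57 = 148
  J = -26 − 4·149 − 2·148 = -918
Policy B (T := 51):
  U = 95
  T = 51
  J = -26 − 4·95 − 2·51 = -508
J: -918 − (-508) = -410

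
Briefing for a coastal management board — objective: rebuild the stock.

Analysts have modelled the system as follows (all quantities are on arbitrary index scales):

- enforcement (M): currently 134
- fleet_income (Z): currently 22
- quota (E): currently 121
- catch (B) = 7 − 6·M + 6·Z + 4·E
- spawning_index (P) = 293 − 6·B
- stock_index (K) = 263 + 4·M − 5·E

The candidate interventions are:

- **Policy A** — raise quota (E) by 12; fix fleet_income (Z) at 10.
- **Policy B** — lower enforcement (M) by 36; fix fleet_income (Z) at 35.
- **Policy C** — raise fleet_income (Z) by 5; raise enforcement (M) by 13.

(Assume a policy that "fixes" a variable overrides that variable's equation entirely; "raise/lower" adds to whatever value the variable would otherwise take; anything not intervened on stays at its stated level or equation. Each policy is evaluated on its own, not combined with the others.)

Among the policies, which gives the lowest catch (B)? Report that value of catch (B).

Policy A (E + 12, Z := 10):
  M = 134
  Z = 10
  E = 121 + 12 = 133
  B = 7 − 6·134 + 6·10 + 4·133 = -205
Policy B (M − 36, Z := 35):
  M = 134 − 36 = 98
  Z = 35
  E = 121
  B = 7 − 6·98 + 6·35 + 4·121 = 113
Policy C (Z + 5, M + 13):
  M = 134 + 13 = 147
  Z = 22 + 5 = 27
  E = 121
  B = 7 − 6·147 + 6·27 + 4·121 = -229
Comparing — Policy A: B=-205, Policy B: B=113, Policy C: B=-229. Lowest is -229 (Policy C).

-229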